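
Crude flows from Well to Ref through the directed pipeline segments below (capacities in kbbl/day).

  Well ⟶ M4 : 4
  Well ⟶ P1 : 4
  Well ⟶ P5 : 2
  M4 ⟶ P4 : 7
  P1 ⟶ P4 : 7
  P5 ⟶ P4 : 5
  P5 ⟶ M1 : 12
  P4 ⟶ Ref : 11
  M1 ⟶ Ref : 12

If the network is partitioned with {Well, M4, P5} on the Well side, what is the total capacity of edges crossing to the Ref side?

Edges leaving {Well, M4, P5}: Well→P1 (4), M4→P4 (7), P5→P4 (5), P5→M1 (12).
Cut capacity = 4 + 7 + 5 + 12 = 28.

28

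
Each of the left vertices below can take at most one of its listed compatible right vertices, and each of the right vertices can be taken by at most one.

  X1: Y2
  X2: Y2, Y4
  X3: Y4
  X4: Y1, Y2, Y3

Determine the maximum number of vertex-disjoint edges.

3

Unit-capacity flow: source→left, listed edges, right→sink; max matching = max flow.
Augmenting path X1→Y2 (+1); matched 1.
Augmenting path X2→Y4 (+1); matched 2.
Augmenting path X4→Y1 (+1); matched 3.
No augmenting path remains; maximum matching = 3.
König certificate: {X4, Y2, Y4} is a vertex cover of size 3 (every listed pair touches it), so no matching can be larger.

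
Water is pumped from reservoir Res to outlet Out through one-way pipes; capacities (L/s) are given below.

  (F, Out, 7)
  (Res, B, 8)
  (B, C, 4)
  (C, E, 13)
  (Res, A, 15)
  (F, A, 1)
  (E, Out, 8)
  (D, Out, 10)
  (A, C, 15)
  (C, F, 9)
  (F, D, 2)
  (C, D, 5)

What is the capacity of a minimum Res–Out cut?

Augment Res→A→C→D→Out: bottleneck 5, flow now 5.
Augment Res→A→C→E→Out: bottleneck 8, flow now 13.
Augment Res→A→C→F→Out: bottleneck 2, flow now 15.
Augment Res→B→C→F→Out: bottleneck 4, flow now 19.
No augmenting path remains; maximum flow = 19.
By max-flow min-cut, the minimum cut capacity equals the max flow.
In the residual graph, reachable from Res: {Res, B}.
Min-cut edges: Res→A (15), B→C (4); capacity 15 + 4 = 19.

19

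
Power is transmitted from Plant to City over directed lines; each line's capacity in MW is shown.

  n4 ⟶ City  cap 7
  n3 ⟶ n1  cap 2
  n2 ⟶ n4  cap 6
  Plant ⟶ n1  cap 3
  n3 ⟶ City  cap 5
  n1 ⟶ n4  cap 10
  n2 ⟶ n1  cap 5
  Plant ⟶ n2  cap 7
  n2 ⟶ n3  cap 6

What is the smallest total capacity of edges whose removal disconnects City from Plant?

Augment Plant→n1→n4→City: bottleneck 3, flow now 3.
Augment Plant→n2→n3→City: bottleneck 5, flow now 8.
Augment Plant→n2→n4→City: bottleneck 2, flow now 10.
No augmenting path remains; maximum flow = 10.
By max-flow min-cut, the minimum cut capacity equals the max flow.
In the residual graph, reachable from Plant: {Plant}.
Min-cut edges: Plant→n1 (3), Plant→n2 (7); capacity 3 + 7 = 10.

10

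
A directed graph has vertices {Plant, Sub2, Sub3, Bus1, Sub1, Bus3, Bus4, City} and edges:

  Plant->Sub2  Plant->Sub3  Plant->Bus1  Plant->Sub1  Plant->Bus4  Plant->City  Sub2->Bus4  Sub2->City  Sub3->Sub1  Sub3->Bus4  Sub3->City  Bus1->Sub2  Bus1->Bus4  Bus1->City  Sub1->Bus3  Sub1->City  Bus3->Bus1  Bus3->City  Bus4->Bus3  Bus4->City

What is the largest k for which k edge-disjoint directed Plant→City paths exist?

6

Assign every edge capacity 1; by Menger, the answer equals the max flow.
Path Plant→City (+1); total 1.
Path Plant→Sub2→City (+1); total 2.
Path Plant→Sub3→City (+1); total 3.
Path Plant→Bus1→City (+1); total 4.
Path Plant→Sub1→City (+1); total 5.
Path Plant→Bus4→City (+1); total 6.
No residual Plant→City path; max flow = 6.
Certifying cut of size 6: {Plant→Bus1, Plant→Bus4, Plant→City, Plant→Sub1, Plant→Sub2, Plant→Sub3}.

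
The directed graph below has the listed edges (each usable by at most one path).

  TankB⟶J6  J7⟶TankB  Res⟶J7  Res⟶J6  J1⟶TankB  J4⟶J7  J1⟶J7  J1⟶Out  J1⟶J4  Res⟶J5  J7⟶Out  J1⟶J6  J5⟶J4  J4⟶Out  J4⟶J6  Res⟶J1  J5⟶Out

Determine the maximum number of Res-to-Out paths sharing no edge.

Assign every edge capacity 1; by Menger, the answer equals the max flow.
Path Res→J1→Out (+1); total 1.
Path Res→J5→Out (+1); total 2.
Path Res→J7→Out (+1); total 3.
No residual Res→Out path; max flow = 3.
Certifying cut of size 3: {Res→J1, Res→J5, Res→J7}.

3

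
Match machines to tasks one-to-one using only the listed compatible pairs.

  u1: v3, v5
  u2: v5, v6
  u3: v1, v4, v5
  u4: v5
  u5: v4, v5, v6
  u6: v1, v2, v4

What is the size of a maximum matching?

Unit-capacity flow: source→left, listed edges, right→sink; max matching = max flow.
Augmenting path u1→v3 (+1); matched 1.
Augmenting path u2→v5 (+1); matched 2.
Augmenting path u3→v1 (+1); matched 3.
Augmenting path u5→v4 (+1); matched 4.
Augmenting path u6→v2 (+1); matched 5.
Augmenting path u4→v5→u2→v6 (+1); matched 6.
No augmenting path remains; maximum matching = 6.
König certificate: {u1, u2, u3, u4, u5, u6} is a vertex cover of size 6 (every listed pair touches it), so no matching can be larger.

6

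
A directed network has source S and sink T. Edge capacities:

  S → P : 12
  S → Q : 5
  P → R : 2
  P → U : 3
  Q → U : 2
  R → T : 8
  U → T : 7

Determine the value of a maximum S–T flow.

Augment S→P→R→T: bottleneck 2, flow now 2.
Augment S→P→U→T: bottleneck 3, flow now 5.
Augment S→Q→U→T: bottleneck 2, flow now 7.
No augmenting path remains; maximum flow = 7.
In the residual graph, reachable from S: {S, P, Q}.
Min-cut edges: P→R (2), P→U (3), Q→U (2); capacity 2 + 3 + 2 = 7.
This cut is saturated, so no flow can exceed 7.

7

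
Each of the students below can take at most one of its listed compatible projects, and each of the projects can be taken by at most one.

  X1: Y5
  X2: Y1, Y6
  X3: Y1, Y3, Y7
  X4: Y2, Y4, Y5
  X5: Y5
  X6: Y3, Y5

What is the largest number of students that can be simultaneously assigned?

Unit-capacity flow: source→left, listed edges, right→sink; max matching = max flow.
Augmenting path X1→Y5 (+1); matched 1.
Augmenting path X2→Y1 (+1); matched 2.
Augmenting path X3→Y3 (+1); matched 3.
Augmenting path X4→Y2 (+1); matched 4.
Augmenting path X6→Y3→X3→Y7 (+1); matched 5.
No augmenting path remains; maximum matching = 5.
König certificate: {X2, X3, X4, X6, Y5} is a vertex cover of size 5 (every listed pair touches it), so no matching can be larger.

5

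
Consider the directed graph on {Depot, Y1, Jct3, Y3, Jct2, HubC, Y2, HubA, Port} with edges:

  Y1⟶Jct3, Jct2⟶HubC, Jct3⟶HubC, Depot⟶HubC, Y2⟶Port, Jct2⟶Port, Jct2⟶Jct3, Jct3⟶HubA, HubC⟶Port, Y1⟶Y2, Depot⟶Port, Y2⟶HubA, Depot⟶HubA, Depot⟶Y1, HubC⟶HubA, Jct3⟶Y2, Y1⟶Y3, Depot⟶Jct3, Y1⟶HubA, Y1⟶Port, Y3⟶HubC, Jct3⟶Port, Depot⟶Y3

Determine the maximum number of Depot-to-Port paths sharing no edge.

Assign every edge capacity 1; by Menger, the answer equals the max flow.
Path Depot→Port (+1); total 1.
Path Depot→Y1→Port (+1); total 2.
Path Depot→Jct3→Port (+1); total 3.
Path Depot→HubC→Port (+1); total 4.
No residual Depot→Port path; max flow = 4.
Certifying cut of size 4: {Depot→Jct3, Depot→Port, Depot→Y1, HubC→Port}.

4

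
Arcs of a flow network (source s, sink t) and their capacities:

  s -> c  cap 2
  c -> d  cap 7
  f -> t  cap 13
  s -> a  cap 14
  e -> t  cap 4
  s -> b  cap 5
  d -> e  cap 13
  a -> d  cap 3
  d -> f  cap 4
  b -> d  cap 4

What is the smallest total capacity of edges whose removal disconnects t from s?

8

Augment s→a→d→e→t: bottleneck 3, flow now 3.
Augment s→b→d→e→t: bottleneck 1, flow now 4.
Augment s→b→d→f→t: bottleneck 3, flow now 7.
Augment s→c→d→f→t: bottleneck 1, flow now 8.
No augmenting path remains; maximum flow = 8.
By max-flow min-cut, the minimum cut capacity equals the max flow.
In the residual graph, reachable from s: {s, a, b, c, d, e}.
Min-cut edges: d→f (4), e→t (4); capacity 4 + 4 = 8.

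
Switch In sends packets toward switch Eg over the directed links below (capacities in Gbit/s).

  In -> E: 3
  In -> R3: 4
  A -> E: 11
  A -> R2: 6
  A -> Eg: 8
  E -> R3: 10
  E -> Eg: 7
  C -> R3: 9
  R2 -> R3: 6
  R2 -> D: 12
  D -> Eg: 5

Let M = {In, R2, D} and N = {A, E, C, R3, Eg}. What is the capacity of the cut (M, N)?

18

Edges leaving {In, R2, D}: In→E (3), In→R3 (4), R2→R3 (6), D→Eg (5).
Cut capacity = 3 + 4 + 6 + 5 = 18.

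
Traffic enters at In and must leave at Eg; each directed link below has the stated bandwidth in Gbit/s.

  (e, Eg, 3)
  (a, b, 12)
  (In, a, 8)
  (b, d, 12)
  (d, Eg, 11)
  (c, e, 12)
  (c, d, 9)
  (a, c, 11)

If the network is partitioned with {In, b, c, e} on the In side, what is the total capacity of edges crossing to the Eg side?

32

Edges leaving {In, b, c, e}: In→a (8), b→d (12), c→d (9), e→Eg (3).
Cut capacity = 8 + 12 + 9 + 3 = 32.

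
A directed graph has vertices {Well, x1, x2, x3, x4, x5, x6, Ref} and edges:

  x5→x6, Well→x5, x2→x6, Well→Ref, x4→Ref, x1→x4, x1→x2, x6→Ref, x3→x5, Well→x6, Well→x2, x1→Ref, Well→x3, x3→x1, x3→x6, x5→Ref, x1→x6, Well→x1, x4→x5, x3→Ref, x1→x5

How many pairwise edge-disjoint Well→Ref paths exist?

Assign every edge capacity 1; by Menger, the answer equals the max flow.
Path Well→Ref (+1); total 1.
Path Well→x1→Ref (+1); total 2.
Path Well→x3→Ref (+1); total 3.
Path Well→x5→Ref (+1); total 4.
Path Well→x6→Ref (+1); total 5.
No residual Well→Ref path; max flow = 5.
Certifying cut of size 5: {Well→Ref, Well→x1, Well→x3, Well→x5, x6→Ref}.

5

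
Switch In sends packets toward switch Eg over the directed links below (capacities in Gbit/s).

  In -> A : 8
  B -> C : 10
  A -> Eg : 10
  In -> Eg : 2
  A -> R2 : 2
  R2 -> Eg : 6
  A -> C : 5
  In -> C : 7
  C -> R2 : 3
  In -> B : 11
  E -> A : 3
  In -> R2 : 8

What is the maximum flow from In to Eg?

Augment In→Eg: bottleneck 2, flow now 2.
Augment In→A→Eg: bottleneck 8, flow now 10.
Augment In→R2→Eg: bottleneck 6, flow now 16.
No augmenting path remains; maximum flow = 16.
In the residual graph, reachable from In: {In, B, C, R2}.
Min-cut edges: In→A (8), In→Eg (2), R2→Eg (6); capacity 8 + 2 + 6 = 16.
This cut is saturated, so no flow can exceed 16.

16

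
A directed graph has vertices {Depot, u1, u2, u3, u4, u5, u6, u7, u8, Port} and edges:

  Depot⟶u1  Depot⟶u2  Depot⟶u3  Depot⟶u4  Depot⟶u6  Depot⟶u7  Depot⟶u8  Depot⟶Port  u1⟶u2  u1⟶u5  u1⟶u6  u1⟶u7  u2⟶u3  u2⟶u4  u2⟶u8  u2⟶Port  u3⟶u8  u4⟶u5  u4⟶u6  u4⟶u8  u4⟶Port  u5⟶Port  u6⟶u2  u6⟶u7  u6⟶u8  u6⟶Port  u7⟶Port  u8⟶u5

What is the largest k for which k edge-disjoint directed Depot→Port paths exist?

Assign every edge capacity 1; by Menger, the answer equals the max flow.
Path Depot→Port (+1); total 1.
Path Depot→u2→Port (+1); total 2.
Path Depot→u4→Port (+1); total 3.
Path Depot→u6→Port (+1); total 4.
Path Depot→u7→Port (+1); total 5.
Path Depot→u1→u5→Port (+1); total 6.
No residual Depot→Port path; max flow = 6.
Certifying cut of size 6: {Depot→Port, u2→Port, u4→Port, u5→Port, u6→Port, u7→Port}.

6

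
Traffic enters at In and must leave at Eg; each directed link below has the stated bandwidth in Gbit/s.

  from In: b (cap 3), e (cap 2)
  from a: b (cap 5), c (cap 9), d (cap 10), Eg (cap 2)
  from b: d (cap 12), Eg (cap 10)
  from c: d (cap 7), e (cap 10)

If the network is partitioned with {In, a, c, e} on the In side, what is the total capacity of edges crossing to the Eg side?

27

Edges leaving {In, a, c, e}: In→b (3), a→b (5), a→d (10), a→Eg (2), c→d (7).
Cut capacity = 3 + 5 + 10 + 2 + 7 = 27.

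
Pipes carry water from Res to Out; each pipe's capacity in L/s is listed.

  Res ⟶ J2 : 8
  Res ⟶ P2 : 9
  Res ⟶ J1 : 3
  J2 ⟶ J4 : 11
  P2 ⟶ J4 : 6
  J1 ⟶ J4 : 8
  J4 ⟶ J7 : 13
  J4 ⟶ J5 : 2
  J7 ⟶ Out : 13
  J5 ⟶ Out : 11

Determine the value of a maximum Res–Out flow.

15

Augment Res→J2→J4→J7→Out: bottleneck 8, flow now 8.
Augment Res→P2→J4→J7→Out: bottleneck 5, flow now 13.
Augment Res→P2→J4→J5→Out: bottleneck 1, flow now 14.
Augment Res→J1→J4→J5→Out: bottleneck 1, flow now 15.
No augmenting path remains; maximum flow = 15.
In the residual graph, reachable from Res: {Res, J2, P2, J1, J4}.
Min-cut edges: J4→J7 (13), J4→J5 (2); capacity 13 + 2 = 15.
This cut is saturated, so no flow can exceed 15.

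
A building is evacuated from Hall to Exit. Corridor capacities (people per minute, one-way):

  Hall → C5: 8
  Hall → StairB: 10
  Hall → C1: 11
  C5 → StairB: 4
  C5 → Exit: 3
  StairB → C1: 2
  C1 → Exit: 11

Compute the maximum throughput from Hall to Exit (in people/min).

14

Augment Hall→C5→Exit: bottleneck 3, flow now 3.
Augment Hall→C1→Exit: bottleneck 11, flow now 14.
No augmenting path remains; maximum flow = 14.
In the residual graph, reachable from Hall: {Hall, C5, StairB, C1}.
Min-cut edges: C5→Exit (3), C1→Exit (11); capacity 3 + 11 = 14.
This cut is saturated, so no flow can exceed 14.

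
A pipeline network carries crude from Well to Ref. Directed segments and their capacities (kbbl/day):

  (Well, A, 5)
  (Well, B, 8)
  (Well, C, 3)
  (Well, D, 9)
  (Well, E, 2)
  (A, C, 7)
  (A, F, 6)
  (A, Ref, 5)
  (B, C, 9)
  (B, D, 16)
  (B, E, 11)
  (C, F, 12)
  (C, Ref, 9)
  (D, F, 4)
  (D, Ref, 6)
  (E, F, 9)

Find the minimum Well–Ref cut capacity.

Augment Well→A→Ref: bottleneck 5, flow now 5.
Augment Well→C→Ref: bottleneck 3, flow now 8.
Augment Well→D→Ref: bottleneck 6, flow now 14.
Augment Well→B→C→Ref: bottleneck 6, flow now 20.
No augmenting path remains; maximum flow = 20.
By max-flow min-cut, the minimum cut capacity equals the max flow.
In the residual graph, reachable from Well: {Well, B, C, D, E, F}.
Min-cut edges: Well→A (5), C→Ref (9), D→Ref (6); capacity 5 + 9 + 6 = 20.

20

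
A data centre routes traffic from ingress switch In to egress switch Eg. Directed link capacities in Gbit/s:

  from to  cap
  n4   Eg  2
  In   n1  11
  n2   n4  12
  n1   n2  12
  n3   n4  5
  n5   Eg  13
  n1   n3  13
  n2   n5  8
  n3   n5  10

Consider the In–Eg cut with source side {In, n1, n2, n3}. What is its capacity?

Edges leaving {In, n1, n2, n3}: n2→n4 (12), n2→n5 (8), n3→n4 (5), n3→n5 (10).
Cut capacity = 12 + 8 + 5 + 10 = 35.

35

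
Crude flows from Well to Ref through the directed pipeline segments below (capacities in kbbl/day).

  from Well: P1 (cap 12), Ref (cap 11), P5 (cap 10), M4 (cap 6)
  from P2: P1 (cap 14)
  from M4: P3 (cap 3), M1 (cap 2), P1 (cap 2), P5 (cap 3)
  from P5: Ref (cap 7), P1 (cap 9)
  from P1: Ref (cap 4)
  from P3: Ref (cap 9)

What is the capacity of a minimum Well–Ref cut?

25

Augment Well→Ref: bottleneck 11, flow now 11.
Augment Well→P5→Ref: bottleneck 7, flow now 18.
Augment Well→P1→Ref: bottleneck 4, flow now 22.
Augment Well→M4→P3→Ref: bottleneck 3, flow now 25.
No augmenting path remains; maximum flow = 25.
By max-flow min-cut, the minimum cut capacity equals the max flow.
In the residual graph, reachable from Well: {Well, M4, P5, P1, M1}.
Min-cut edges: Well→Ref (11), M4→P3 (3), P5→Ref (7), P1→Ref (4); capacity 11 + 3 + 7 + 4 = 25.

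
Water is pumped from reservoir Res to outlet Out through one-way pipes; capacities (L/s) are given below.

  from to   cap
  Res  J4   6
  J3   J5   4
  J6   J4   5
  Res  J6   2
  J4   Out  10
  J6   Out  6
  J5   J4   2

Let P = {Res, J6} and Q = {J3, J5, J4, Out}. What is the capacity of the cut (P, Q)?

Edges leaving {Res, J6}: Res→J4 (6), J6→J4 (5), J6→Out (6).
Cut capacity = 6 + 5 + 6 = 17.

17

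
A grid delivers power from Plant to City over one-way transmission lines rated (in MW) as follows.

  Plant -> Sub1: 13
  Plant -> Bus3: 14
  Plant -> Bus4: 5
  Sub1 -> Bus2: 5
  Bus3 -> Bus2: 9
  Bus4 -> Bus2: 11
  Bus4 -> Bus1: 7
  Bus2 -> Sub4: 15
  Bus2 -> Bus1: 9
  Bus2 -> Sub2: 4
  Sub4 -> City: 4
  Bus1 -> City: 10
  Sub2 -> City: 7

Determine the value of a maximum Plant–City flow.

Augment Plant→Bus4→Bus1→City: bottleneck 5, flow now 5.
Augment Plant→Sub1→Bus2→Sub4→City: bottleneck 4, flow now 9.
Augment Plant→Sub1→Bus2→Bus1→City: bottleneck 1, flow now 10.
Augment Plant→Bus3→Bus2→Bus1→City: bottleneck 4, flow now 14.
Augment Plant→Bus3→Bus2→Sub2→City: bottleneck 4, flow now 18.
No augmenting path remains; maximum flow = 18.
In the residual graph, reachable from Plant: {Plant, Sub1, Bus3, Bus4, Bus2, Sub4, Bus1}.
Min-cut edges: Bus2→Sub2 (4), Sub4→City (4), Bus1→City (10); capacity 4 + 4 + 10 = 18.
This cut is saturated, so no flow can exceed 18.

18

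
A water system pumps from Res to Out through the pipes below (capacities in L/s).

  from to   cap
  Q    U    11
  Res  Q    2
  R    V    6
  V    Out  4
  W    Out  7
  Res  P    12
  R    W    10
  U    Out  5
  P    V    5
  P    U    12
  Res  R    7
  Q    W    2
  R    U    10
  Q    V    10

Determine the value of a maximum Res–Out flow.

16

Augment Res→P→U→Out: bottleneck 5, flow now 5.
Augment Res→P→V→Out: bottleneck 4, flow now 9.
Augment Res→Q→W→Out: bottleneck 2, flow now 11.
Augment Res→R→W→Out: bottleneck 5, flow now 16.
No augmenting path remains; maximum flow = 16.
In the residual graph, reachable from Res: {Res, P, Q, R, U, V, W}.
Min-cut edges: U→Out (5), V→Out (4), W→Out (7); capacity 5 + 4 + 7 = 16.
This cut is saturated, so no flow can exceed 16.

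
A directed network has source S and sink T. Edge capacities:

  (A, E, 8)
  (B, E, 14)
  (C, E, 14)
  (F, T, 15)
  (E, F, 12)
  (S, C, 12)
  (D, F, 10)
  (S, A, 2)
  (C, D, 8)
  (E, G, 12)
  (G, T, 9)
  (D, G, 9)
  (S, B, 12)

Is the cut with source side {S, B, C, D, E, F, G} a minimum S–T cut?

Given cut capacity: 2 + 15 + 9 = 26.
Augment S→A→E→F→T: bottleneck 2, flow now 2.
Augment S→B→E→F→T: bottleneck 10, flow now 12.
Augment S→B→E→G→T: bottleneck 2, flow now 14.
Augment S→C→D→F→T: bottleneck 3, flow now 17.
Augment S→C→D→G→T: bottleneck 5, flow now 22.
Augment S→C→E→G→T: bottleneck 2, flow now 24.
No augmenting path remains; maximum flow = 24.
In the residual graph, reachable from S: {S, A, B, C, D, E, F, G}.
Min-cut edges: F→T (15), G→T (9); capacity 15 + 9 = 24.
Cut capacity 26 exceeds the max flow 24, so it is not minimum.

No — its capacity is 26, but the minimum cut has capacity 24.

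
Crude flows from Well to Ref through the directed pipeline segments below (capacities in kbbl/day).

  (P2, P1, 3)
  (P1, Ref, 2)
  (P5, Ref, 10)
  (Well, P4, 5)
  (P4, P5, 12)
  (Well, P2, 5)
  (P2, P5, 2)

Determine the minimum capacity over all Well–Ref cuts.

9

Augment Well→P4→P5→Ref: bottleneck 5, flow now 5.
Augment Well→P2→P5→Ref: bottleneck 2, flow now 7.
Augment Well→P2→P1→Ref: bottleneck 2, flow now 9.
No augmenting path remains; maximum flow = 9.
By max-flow min-cut, the minimum cut capacity equals the max flow.
In the residual graph, reachable from Well: {Well, P2, P1}.
Min-cut edges: Well→P4 (5), P2→P5 (2), P1→Ref (2); capacity 5 + 2 + 2 = 9.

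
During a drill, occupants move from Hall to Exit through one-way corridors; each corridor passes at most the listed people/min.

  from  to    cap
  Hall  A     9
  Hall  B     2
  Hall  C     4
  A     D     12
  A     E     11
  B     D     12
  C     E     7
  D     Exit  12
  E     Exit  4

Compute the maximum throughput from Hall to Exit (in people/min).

15

Augment Hall→A→D→Exit: bottleneck 9, flow now 9.
Augment Hall→B→D→Exit: bottleneck 2, flow now 11.
Augment Hall→C→E→Exit: bottleneck 4, flow now 15.
No augmenting path remains; maximum flow = 15.
In the residual graph, reachable from Hall: {Hall}.
Min-cut edges: Hall→A (9), Hall→B (2), Hall→C (4); capacity 9 + 2 + 4 = 15.
This cut is saturated, so no flow can exceed 15.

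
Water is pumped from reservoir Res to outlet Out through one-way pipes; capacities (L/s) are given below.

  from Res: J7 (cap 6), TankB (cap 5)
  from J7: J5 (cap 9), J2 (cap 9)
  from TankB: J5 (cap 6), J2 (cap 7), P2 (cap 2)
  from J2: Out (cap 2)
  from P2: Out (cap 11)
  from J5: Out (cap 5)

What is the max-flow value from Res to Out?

Augment Res→J7→J2→Out: bottleneck 2, flow now 2.
Augment Res→J7→J5→Out: bottleneck 4, flow now 6.
Augment Res→TankB→P2→Out: bottleneck 2, flow now 8.
Augment Res→TankB→J5→Out: bottleneck 1, flow now 9.
No augmenting path remains; maximum flow = 9.
In the residual graph, reachable from Res: {Res, J7, TankB, J2, J5}.
Min-cut edges: TankB→P2 (2), J2→Out (2), J5→Out (5); capacity 2 + 2 + 5 = 9.
This cut is saturated, so no flow can exceed 9.

9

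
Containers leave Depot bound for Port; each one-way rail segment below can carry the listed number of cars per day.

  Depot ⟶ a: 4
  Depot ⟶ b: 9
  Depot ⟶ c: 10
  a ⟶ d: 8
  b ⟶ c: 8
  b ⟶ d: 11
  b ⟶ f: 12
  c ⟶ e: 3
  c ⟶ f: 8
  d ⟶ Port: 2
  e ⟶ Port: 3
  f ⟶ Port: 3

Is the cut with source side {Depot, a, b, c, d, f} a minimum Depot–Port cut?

Given cut capacity: 3 + 2 + 3 = 8.
Augment Depot→a→d→Port: bottleneck 2, flow now 2.
Augment Depot→b→f→Port: bottleneck 3, flow now 5.
Augment Depot→c→e→Port: bottleneck 3, flow now 8.
No augmenting path remains; maximum flow = 8.
Cut capacity 8 equals the max flow, so it is a minimum cut.

Yes — it is a minimum cut (capacity 8).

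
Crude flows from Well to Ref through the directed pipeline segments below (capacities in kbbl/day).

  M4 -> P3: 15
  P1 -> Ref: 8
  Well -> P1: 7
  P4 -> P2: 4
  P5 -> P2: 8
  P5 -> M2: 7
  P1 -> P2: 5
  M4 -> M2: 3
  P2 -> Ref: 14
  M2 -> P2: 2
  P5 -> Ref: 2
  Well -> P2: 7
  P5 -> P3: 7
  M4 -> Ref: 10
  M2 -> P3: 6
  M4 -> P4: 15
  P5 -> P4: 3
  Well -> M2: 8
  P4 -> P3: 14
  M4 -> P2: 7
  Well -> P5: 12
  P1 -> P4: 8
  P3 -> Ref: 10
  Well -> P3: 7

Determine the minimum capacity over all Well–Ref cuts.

33

Augment Well→P5→Ref: bottleneck 2, flow now 2.
Augment Well→P1→Ref: bottleneck 7, flow now 9.
Augment Well→P2→Ref: bottleneck 7, flow now 16.
Augment Well→P3→Ref: bottleneck 7, flow now 23.
Augment Well→P5→P2→Ref: bottleneck 7, flow now 30.
Augment Well→P5→P3→Ref: bottleneck 3, flow now 33.
No augmenting path remains; maximum flow = 33.
By max-flow min-cut, the minimum cut capacity equals the max flow.
In the residual graph, reachable from Well: {Well, P5, M2, P4, P2, P3}.
Min-cut edges: Well→P1 (7), P5→Ref (2), P2→Ref (14), P3→Ref (10); capacity 7 + 2 + 14 + 10 = 33.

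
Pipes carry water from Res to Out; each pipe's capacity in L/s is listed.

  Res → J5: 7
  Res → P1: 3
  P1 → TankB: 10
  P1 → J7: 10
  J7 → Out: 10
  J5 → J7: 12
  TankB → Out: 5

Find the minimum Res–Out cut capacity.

10

Augment Res→J5→J7→Out: bottleneck 7, flow now 7.
Augment Res→P1→J7→Out: bottleneck 3, flow now 10.
No augmenting path remains; maximum flow = 10.
By max-flow min-cut, the minimum cut capacity equals the max flow.
In the residual graph, reachable from Res: {Res}.
Min-cut edges: Res→J5 (7), Res→P1 (3); capacity 7 + 3 = 10.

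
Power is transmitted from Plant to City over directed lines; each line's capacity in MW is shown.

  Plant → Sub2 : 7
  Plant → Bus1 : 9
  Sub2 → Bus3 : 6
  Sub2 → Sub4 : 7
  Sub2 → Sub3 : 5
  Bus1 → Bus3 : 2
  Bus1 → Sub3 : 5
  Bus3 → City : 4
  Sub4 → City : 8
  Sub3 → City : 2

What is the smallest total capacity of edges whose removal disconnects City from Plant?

11

Augment Plant→Sub2→Bus3→City: bottleneck 4, flow now 4.
Augment Plant→Sub2→Sub4→City: bottleneck 3, flow now 7.
Augment Plant→Bus1→Sub3→City: bottleneck 2, flow now 9.
Augment Plant→Bus1→Bus3→Sub2→Sub4→City: bottleneck 2, flow now 11. (uses reverse residual edge)
No augmenting path remains; maximum flow = 11.
By max-flow min-cut, the minimum cut capacity equals the max flow.
In the residual graph, reachable from Plant: {Plant, Bus1, Sub3}.
Min-cut edges: Plant→Sub2 (7), Bus1→Bus3 (2), Sub3→City (2); capacity 7 + 2 + 2 = 11.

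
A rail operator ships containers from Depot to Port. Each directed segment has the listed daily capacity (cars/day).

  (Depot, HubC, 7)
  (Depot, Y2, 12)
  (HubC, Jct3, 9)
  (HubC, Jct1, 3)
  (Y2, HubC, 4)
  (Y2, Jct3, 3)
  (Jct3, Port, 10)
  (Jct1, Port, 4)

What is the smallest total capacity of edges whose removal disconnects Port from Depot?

13

Augment Depot→HubC→Jct3→Port: bottleneck 7, flow now 7.
Augment Depot→Y2→Jct3→Port: bottleneck 3, flow now 10.
Augment Depot→Y2→HubC→Jct1→Port: bottleneck 3, flow now 13.
No augmenting path remains; maximum flow = 13.
By max-flow min-cut, the minimum cut capacity equals the max flow.
In the residual graph, reachable from Depot: {Depot, HubC, Y2, Jct3}.
Min-cut edges: HubC→Jct1 (3), Jct3→Port (10); capacity 3 + 10 = 13.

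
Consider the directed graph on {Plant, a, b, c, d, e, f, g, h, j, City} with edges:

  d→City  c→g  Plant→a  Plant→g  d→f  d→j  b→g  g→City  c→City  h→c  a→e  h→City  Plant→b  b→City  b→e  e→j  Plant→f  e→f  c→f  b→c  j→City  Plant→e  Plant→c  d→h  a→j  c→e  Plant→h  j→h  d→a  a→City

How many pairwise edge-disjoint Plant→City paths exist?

6

Assign every edge capacity 1; by Menger, the answer equals the max flow.
Path Plant→a→City (+1); total 1.
Path Plant→b→City (+1); total 2.
Path Plant→c→City (+1); total 3.
Path Plant→g→City (+1); total 4.
Path Plant→h→City (+1); total 5.
Path Plant→e→j→City (+1); total 6.
No residual Plant→City path; max flow = 6.
Certifying cut of size 6: {Plant→a, Plant→b, Plant→c, Plant→e, Plant→g, Plant→h}.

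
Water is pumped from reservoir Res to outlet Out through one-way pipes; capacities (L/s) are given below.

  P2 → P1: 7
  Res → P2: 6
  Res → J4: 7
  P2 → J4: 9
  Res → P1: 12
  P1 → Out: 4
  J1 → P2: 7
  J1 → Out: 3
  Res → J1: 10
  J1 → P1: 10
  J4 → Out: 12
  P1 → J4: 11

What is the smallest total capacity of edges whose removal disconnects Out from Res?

Augment Res→J1→Out: bottleneck 3, flow now 3.
Augment Res→P1→Out: bottleneck 4, flow now 7.
Augment Res→J4→Out: bottleneck 7, flow now 14.
Augment Res→P2→J4→Out: bottleneck 5, flow now 19.
No augmenting path remains; maximum flow = 19.
By max-flow min-cut, the minimum cut capacity equals the max flow.
In the residual graph, reachable from Res: {Res, J1, P2, P1, J4}.
Min-cut edges: J1→Out (3), P1→Out (4), J4→Out (12); capacity 3 + 4 + 12 = 19.

19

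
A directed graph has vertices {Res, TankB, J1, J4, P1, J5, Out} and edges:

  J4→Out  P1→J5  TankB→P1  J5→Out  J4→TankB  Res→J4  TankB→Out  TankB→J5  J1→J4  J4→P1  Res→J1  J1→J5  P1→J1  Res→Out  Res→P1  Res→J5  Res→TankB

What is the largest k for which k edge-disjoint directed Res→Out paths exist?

Assign every edge capacity 1; by Menger, the answer equals the max flow.
Path Res→Out (+1); total 1.
Path Res→TankB→Out (+1); total 2.
Path Res→J4→Out (+1); total 3.
Path Res→J5→Out (+1); total 4.
No residual Res→Out path; max flow = 4.
Certifying cut of size 4: {J4→Out, J5→Out, Res→Out, TankB→Out}.

4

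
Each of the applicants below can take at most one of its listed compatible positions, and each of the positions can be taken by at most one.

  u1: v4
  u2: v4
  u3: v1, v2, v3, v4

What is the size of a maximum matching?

2

Unit-capacity flow: source→left, listed edges, right→sink; max matching = max flow.
Augmenting path u1→v4 (+1); matched 1.
Augmenting path u3→v1 (+1); matched 2.
No augmenting path remains; maximum matching = 2.
König certificate: {u3, v4} is a vertex cover of size 2 (every listed pair touches it), so no matching can be larger.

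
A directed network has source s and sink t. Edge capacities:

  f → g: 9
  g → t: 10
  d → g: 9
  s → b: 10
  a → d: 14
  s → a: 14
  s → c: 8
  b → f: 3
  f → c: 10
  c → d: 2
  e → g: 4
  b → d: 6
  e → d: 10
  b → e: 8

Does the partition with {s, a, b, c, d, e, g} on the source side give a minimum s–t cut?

No — its capacity is 13, but the minimum cut has capacity 10.

Given cut capacity: 3 + 10 = 13.
Augment s→a→d→g→t: bottleneck 9, flow now 9.
Augment s→b→e→g→t: bottleneck 1, flow now 10.
No augmenting path remains; maximum flow = 10.
In the residual graph, reachable from s: {s, a, b, c, d, e, f, g}.
Min-cut edges: g→t (10); capacity 10 = 10.
Cut capacity 13 exceeds the max flow 10, so it is not minimum.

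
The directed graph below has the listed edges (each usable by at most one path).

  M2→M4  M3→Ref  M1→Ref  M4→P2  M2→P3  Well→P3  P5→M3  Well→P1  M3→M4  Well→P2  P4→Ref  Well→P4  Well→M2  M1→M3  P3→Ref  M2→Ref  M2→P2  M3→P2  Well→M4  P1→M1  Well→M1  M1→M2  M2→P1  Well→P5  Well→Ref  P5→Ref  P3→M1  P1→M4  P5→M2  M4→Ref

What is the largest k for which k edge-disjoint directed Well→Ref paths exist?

Assign every edge capacity 1; by Menger, the answer equals the max flow.
Path Well→Ref (+1); total 1.
Path Well→P3→Ref (+1); total 2.
Path Well→P5→Ref (+1); total 3.
Path Well→M1→Ref (+1); total 4.
Path Well→P4→Ref (+1); total 5.
Path Well→M4→Ref (+1); total 6.
Path Well→M2→Ref (+1); total 7.
Path Well→P1→M1→M3→Ref (+1); total 8.
No residual Well→Ref path; max flow = 8.
Certifying cut of size 8: {Well→M1, Well→M2, Well→M4, Well→P1, Well→P3, Well→P4, Well→P5, Well→Ref}.

8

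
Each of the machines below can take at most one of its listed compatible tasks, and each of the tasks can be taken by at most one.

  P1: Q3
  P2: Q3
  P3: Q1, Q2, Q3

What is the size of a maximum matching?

Unit-capacity flow: source→left, listed edges, right→sink; max matching = max flow.
Augmenting path P1→Q3 (+1); matched 1.
Augmenting path P3→Q1 (+1); matched 2.
No augmenting path remains; maximum matching = 2.
König certificate: {P3, Q3} is a vertex cover of size 2 (every listed pair touches it), so no matching can be larger.

2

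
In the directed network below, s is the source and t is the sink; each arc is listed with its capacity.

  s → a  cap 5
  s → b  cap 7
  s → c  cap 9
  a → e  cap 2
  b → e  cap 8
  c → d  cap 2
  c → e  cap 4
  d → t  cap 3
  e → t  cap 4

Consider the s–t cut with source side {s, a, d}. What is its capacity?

21

Edges leaving {s, a, d}: s→b (7), s→c (9), a→e (2), d→t (3).
Cut capacity = 7 + 9 + 2 + 3 = 21.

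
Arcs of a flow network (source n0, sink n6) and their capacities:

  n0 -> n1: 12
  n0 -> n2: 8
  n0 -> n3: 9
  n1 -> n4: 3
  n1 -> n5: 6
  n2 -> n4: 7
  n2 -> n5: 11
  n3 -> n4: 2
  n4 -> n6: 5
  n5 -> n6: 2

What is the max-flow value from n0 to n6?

Augment n0→n1→n4→n6: bottleneck 3, flow now 3.
Augment n0→n1→n5→n6: bottleneck 2, flow now 5.
Augment n0→n2→n4→n6: bottleneck 2, flow now 7.
No augmenting path remains; maximum flow = 7.
In the residual graph, reachable from n0: {n0, n1, n2, n3, n4, n5}.
Min-cut edges: n4→n6 (5), n5→n6 (2); capacity 5 + 2 = 7.
This cut is saturated, so no flow can exceed 7.

7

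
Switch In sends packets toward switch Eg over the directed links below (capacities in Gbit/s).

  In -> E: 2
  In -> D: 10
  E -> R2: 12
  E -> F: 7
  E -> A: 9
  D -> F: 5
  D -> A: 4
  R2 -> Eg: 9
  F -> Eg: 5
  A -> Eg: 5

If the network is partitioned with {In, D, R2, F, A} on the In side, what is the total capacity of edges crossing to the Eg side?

21

Edges leaving {In, D, R2, F, A}: In→E (2), R2→Eg (9), F→Eg (5), A→Eg (5).
Cut capacity = 2 + 9 + 5 + 5 = 21.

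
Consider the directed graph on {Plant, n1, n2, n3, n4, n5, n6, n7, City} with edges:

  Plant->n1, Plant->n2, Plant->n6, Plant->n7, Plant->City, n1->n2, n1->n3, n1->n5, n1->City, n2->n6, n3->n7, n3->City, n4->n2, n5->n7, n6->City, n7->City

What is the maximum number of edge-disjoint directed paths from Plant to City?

Assign every edge capacity 1; by Menger, the answer equals the max flow.
Path Plant→City (+1); total 1.
Path Plant→n1→City (+1); total 2.
Path Plant→n6→City (+1); total 3.
Path Plant→n7→City (+1); total 4.
No residual Plant→City path; max flow = 4.
Certifying cut of size 4: {Plant→City, Plant→n1, Plant→n7, n6→City}.

4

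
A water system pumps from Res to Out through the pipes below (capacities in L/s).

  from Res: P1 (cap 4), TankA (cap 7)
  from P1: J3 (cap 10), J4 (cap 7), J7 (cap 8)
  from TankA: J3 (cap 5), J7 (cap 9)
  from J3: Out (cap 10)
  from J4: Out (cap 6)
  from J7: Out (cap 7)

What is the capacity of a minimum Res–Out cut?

Augment Res→P1→J3→Out: bottleneck 4, flow now 4.
Augment Res→TankA→J3→Out: bottleneck 5, flow now 9.
Augment Res→TankA→J7→Out: bottleneck 2, flow now 11.
No augmenting path remains; maximum flow = 11.
By max-flow min-cut, the minimum cut capacity equals the max flow.
In the residual graph, reachable from Res: {Res}.
Min-cut edges: Res→P1 (4), Res→TankA (7); capacity 4 + 7 = 11.

11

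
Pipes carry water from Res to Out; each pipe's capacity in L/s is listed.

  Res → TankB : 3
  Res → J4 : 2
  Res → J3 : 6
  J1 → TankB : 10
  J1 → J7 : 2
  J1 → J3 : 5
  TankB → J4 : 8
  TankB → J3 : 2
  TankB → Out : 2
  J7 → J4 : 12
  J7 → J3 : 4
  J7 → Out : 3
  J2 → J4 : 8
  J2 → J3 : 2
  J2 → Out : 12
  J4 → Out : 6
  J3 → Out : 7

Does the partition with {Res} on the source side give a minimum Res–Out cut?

Yes — it is a minimum cut (capacity 11).

Given cut capacity: 3 + 2 + 6 = 11.
Augment Res→TankB→Out: bottleneck 2, flow now 2.
Augment Res→J4→Out: bottleneck 2, flow now 4.
Augment Res→J3→Out: bottleneck 6, flow now 10.
Augment Res→TankB→J4→Out: bottleneck 1, flow now 11.
No augmenting path remains; maximum flow = 11.
Cut capacity 11 equals the max flow, so it is a minimum cut.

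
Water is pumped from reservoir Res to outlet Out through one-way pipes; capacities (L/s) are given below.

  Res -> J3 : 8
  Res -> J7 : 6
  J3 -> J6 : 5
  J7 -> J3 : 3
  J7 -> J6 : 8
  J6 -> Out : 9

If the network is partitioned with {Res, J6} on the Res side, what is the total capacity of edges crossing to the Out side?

23

Edges leaving {Res, J6}: Res→J3 (8), Res→J7 (6), J6→Out (9).
Cut capacity = 8 + 6 + 9 = 23.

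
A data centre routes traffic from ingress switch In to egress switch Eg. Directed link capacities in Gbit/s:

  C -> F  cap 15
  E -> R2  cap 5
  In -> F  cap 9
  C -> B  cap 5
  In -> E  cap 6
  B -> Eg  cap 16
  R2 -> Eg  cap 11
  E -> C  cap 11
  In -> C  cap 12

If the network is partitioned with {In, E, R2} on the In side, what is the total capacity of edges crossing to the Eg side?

Edges leaving {In, E, R2}: In→C (12), In→F (9), E→C (11), R2→Eg (11).
Cut capacity = 12 + 9 + 11 + 11 = 43.

43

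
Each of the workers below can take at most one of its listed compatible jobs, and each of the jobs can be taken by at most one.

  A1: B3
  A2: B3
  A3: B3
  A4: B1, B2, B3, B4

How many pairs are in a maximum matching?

2

Unit-capacity flow: source→left, listed edges, right→sink; max matching = max flow.
Augmenting path A1→B3 (+1); matched 1.
Augmenting path A4→B1 (+1); matched 2.
No augmenting path remains; maximum matching = 2.
König certificate: {A4, B3} is a vertex cover of size 2 (every listed pair touches it), so no matching can be larger.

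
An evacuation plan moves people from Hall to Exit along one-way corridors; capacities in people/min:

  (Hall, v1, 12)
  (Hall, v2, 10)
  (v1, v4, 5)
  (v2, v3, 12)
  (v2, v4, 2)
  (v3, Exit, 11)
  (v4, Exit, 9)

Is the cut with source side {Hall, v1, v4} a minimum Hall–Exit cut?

No — its capacity is 19, but the minimum cut has capacity 15.

Given cut capacity: 10 + 9 = 19.
Augment Hall→v1→v4→Exit: bottleneck 5, flow now 5.
Augment Hall→v2→v3→Exit: bottleneck 10, flow now 15.
No augmenting path remains; maximum flow = 15.
In the residual graph, reachable from Hall: {Hall, v1}.
Min-cut edges: Hall→v2 (10), v1→v4 (5); capacity 10 + 5 = 15.
Cut capacity 19 exceeds the max flow 15, so it is not minimum.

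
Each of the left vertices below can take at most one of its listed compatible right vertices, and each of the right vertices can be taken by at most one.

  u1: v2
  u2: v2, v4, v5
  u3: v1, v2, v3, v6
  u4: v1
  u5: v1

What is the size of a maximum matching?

Unit-capacity flow: source→left, listed edges, right→sink; max matching = max flow.
Augmenting path u1→v2 (+1); matched 1.
Augmenting path u2→v4 (+1); matched 2.
Augmenting path u3→v1 (+1); matched 3.
Augmenting path u4→v1→u3→v3 (+1); matched 4.
No augmenting path remains; maximum matching = 4.
König certificate: {u1, u2, u3, v1} is a vertex cover of size 4 (every listed pair touches it), so no matching can be larger.

4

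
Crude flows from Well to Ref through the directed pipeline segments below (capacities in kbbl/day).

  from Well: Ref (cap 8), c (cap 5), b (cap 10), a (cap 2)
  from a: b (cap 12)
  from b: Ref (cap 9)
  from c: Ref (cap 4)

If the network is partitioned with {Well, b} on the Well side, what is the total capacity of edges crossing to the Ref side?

Edges leaving {Well, b}: Well→a (2), Well→c (5), Well→Ref (8), b→Ref (9).
Cut capacity = 2 + 5 + 8 + 9 = 24.

24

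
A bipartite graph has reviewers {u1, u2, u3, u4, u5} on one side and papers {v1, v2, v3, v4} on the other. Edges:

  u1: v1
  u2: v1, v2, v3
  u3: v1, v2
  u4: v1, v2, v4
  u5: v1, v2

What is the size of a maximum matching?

4

Unit-capacity flow: source→left, listed edges, right→sink; max matching = max flow.
Augmenting path u1→v1 (+1); matched 1.
Augmenting path u2→v2 (+1); matched 2.
Augmenting path u4→v4 (+1); matched 3.
Augmenting path u3→v2→u2→v3 (+1); matched 4.
No augmenting path remains; maximum matching = 4.
König certificate: {u2, u4, v1, v2} is a vertex cover of size 4 (every listed pair touches it), so no matching can be larger.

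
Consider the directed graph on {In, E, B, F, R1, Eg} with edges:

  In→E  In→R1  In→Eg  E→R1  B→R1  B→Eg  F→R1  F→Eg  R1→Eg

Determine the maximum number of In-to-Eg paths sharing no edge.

2

Assign every edge capacity 1; by Menger, the answer equals the max flow.
Path In→Eg (+1); total 1.
Path In→R1→Eg (+1); total 2.
No residual In→Eg path; max flow = 2.
Certifying cut of size 2: {In→Eg, R1→Eg}.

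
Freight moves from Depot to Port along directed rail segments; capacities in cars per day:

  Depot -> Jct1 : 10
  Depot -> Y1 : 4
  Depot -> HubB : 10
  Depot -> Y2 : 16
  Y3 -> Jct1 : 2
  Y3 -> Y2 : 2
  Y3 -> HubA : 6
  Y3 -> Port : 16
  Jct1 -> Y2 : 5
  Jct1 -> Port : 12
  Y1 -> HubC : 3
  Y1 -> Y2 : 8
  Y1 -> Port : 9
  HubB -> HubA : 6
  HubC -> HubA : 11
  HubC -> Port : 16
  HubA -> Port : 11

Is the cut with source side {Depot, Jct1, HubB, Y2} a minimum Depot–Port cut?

No — its capacity is 22, but the minimum cut has capacity 20.

Given cut capacity: 4 + 12 + 6 = 22.
Augment Depot→Jct1→Port: bottleneck 10, flow now 10.
Augment Depot→Y1→Port: bottleneck 4, flow now 14.
Augment Depot→HubB→HubA→Port: bottleneck 6, flow now 20.
No augmenting path remains; maximum flow = 20.
In the residual graph, reachable from Depot: {Depot, HubB, Y2}.
Min-cut edges: Depot→Jct1 (10), Depot→Y1 (4), HubB→HubA (6); capacity 10 + 4 + 6 = 20.
Cut capacity 22 exceeds the max flow 20, so it is not minimum.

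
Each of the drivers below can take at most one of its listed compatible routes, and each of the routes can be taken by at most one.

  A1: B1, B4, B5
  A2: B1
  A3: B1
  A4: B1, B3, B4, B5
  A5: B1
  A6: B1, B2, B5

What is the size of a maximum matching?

4

Unit-capacity flow: source→left, listed edges, right→sink; max matching = max flow.
Augmenting path A1→B1 (+1); matched 1.
Augmenting path A4→B3 (+1); matched 2.
Augmenting path A6→B2 (+1); matched 3.
Augmenting path A2→B1→A1→B4 (+1); matched 4.
No augmenting path remains; maximum matching = 4.
König certificate: {A1, A4, A6, B1} is a vertex cover of size 4 (every listed pair touches it), so no matching can be larger.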